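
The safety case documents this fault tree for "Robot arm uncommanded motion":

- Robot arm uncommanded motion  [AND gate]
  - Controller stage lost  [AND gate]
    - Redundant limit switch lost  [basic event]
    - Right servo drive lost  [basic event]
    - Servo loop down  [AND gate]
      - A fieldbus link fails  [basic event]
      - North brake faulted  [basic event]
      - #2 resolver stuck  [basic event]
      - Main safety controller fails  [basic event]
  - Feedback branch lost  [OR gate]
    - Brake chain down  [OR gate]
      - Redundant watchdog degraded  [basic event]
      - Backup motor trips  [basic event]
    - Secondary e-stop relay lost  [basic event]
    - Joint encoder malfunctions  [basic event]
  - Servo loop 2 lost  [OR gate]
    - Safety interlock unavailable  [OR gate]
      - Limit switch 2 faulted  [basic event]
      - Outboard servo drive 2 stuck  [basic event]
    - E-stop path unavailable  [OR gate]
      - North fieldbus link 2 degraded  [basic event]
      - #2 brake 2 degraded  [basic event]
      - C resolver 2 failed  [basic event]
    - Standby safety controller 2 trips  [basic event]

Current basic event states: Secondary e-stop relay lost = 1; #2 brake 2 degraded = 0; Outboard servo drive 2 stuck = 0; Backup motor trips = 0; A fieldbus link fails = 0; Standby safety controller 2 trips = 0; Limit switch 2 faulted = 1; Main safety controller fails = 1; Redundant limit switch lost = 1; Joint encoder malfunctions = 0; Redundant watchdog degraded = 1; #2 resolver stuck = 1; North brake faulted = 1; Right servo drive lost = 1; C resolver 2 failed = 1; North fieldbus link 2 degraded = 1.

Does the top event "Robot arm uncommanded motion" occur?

Servo loop down [AND]: A fieldbus link fails=not, North brake faulted=occurs, #2 resolver stuck=occurs, Main safety controller fails=occurs → not all inputs occur → does not occur.
Controller stage lost [AND]: Redundant limit switch lost=occurs, Right servo drive lost=occurs, Servo loop down=not → not all inputs occur → does not occur.
Brake chain down [OR]: Redundant watchdog degraded=occurs, Backup motor trips=not → at least one input occurs → occurs.
Feedback branch lost [OR]: Brake chain down=occurs, Secondary e-stop relay lost=occurs, Joint encoder malfunctions=not → at least one input occurs → occurs.
Safety interlock unavailable [OR]: Limit switch 2 faulted=occurs, Outboard servo drive 2 stuck=not → at least one input occurs → occurs.
E-stop path unavailable [OR]: North fieldbus link 2 degraded=occurs, #2 brake 2 degraded=not, C resolver 2 failed=occurs → at least one input occurs → occurs.
Servo loop 2 lost [OR]: Safety interlock unavailable=occurs, E-stop path unavailable=occurs, Standby safety controller 2 trips=not → at least one input occurs → occurs.
Robot arm uncommanded motion [AND]: Controller stage lost=not, Feedback branch lost=occurs, Servo loop 2 lost=occurs → not all inputs occur → does not occur.

No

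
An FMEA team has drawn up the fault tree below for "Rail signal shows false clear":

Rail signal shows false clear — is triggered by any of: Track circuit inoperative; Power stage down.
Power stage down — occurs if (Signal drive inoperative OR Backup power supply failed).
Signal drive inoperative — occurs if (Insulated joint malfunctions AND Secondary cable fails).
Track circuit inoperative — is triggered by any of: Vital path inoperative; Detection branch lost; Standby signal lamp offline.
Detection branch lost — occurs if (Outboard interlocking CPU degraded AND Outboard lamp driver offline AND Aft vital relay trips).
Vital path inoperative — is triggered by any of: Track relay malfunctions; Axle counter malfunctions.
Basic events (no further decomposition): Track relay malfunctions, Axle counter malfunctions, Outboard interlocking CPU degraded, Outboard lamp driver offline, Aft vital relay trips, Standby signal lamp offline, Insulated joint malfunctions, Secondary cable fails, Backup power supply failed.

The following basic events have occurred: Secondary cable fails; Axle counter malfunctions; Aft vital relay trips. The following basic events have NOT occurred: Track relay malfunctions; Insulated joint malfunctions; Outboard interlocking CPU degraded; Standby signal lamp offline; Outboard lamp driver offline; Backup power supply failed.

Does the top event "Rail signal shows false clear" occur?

Yes

Vital path inoperative [OR]: Track relay malfunctions=not, Axle counter malfunctions=occurs → at least one input occurs → occurs.
Detection branch lost [AND]: Outboard interlocking CPU degraded=not, Outboard lamp driver offline=not, Aft vital relay trips=occurs → not all inputs occur → does not occur.
Track circuit inoperative [OR]: Vital path inoperative=occurs, Detection branch lost=not, Standby signal lamp offline=not → at least one input occurs → occurs.
Signal drive inoperative [AND]: Insulated joint malfunctions=not, Secondary cable fails=occurs → not all inputs occur → does not occur.
Power stage down [OR]: Signal drive inoperative=not, Backup power supply failed=not → no input occurs → does not occur.
Rail signal shows false clear [OR]: Track circuit inoperative=occurs, Power stage down=not → at least one input occurs → occurs.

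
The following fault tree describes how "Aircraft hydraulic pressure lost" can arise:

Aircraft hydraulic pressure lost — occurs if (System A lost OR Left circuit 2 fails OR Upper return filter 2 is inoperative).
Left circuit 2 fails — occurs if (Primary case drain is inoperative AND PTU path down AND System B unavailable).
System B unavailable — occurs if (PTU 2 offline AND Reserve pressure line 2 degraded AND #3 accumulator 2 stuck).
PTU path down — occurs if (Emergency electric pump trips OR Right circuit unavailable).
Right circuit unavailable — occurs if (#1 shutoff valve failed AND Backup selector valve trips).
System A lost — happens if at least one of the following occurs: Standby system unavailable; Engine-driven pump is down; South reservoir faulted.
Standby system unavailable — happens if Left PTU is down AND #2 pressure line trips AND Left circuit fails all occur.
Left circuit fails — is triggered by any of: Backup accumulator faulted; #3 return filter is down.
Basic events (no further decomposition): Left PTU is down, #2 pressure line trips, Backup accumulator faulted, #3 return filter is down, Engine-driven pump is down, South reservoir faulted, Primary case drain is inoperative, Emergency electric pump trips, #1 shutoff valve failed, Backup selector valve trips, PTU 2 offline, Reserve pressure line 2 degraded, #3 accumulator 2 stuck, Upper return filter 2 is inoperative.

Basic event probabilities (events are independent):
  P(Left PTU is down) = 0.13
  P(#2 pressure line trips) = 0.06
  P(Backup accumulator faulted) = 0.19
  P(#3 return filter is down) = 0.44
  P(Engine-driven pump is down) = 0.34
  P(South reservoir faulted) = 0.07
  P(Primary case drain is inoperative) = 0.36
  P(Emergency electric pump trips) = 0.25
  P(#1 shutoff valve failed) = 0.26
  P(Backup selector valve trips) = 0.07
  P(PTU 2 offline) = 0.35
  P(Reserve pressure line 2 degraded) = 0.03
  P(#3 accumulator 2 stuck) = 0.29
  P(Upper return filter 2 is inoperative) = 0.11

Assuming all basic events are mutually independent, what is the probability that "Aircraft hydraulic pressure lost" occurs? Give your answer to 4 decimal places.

0.4562

P(Left circuit fails) [OR] = 1 − (1−0.19) × (1−0.44) = 0.546400
P(Standby system unavailable) [AND] = 0.13 × 0.06 × 0.546400 = 0.004262
P(System A lost) [OR] = 1 − (1−0.004262) × (1−0.34) × (1−0.07) = 0.388816
P(Right circuit unavailable) [AND] = 0.26 × 0.07 = 0.018200
P(PTU path down) [OR] = 1 − (1−0.25) × (1−0.018200) = 0.263650
P(System B unavailable) [AND] = 0.35 × 0.03 × 0.29 = 0.003045
P(Left circuit 2 fails) [AND] = 0.36 × 0.263650 × 0.003045 = 0.000289
P(Aircraft hydraulic pressure lost) [OR] = 1 − (1−0.388816) × (1−0.000289) × (1−0.11) = 0.456203
Rounded to 4 decimal places: P(Aircraft hydraulic pressure lost) ≈ 0.4562.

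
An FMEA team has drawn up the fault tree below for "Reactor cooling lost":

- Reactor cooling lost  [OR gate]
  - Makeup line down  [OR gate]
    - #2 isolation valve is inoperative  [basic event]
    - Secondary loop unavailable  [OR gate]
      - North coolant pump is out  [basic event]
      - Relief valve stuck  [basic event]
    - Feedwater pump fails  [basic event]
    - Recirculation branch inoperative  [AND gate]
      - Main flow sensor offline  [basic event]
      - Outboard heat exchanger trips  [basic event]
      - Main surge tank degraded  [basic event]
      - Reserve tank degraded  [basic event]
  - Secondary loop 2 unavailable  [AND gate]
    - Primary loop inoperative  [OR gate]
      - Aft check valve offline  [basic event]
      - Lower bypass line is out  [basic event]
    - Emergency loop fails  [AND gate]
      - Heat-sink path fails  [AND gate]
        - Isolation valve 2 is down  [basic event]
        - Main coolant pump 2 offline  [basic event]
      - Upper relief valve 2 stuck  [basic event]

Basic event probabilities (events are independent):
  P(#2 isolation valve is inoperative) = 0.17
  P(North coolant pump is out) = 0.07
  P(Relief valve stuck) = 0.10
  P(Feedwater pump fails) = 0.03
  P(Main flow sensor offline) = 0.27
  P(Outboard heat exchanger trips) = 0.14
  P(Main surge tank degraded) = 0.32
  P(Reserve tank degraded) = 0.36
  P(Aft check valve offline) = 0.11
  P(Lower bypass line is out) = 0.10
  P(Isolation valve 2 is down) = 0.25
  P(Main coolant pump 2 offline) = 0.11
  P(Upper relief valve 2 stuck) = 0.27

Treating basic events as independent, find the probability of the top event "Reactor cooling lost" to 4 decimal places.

P(Secondary loop unavailable) [OR] = 1 − (1−0.07) × (1−0.10) = 0.163000
P(Recirculation branch inoperative) [AND] = 0.27 × 0.14 × 0.32 × 0.36 = 0.004355
P(Makeup line down) [OR] = 1 − (1−0.17) × (1−0.163000) × (1−0.03) × (1−0.004355) = 0.329066
P(Primary loop inoperative) [OR] = 1 − (1−0.11) × (1−0.10) = 0.199000
P(Heat-sink path fails) [AND] = 0.25 × 0.11 = 0.027500
P(Emergency loop fails) [AND] = 0.027500 × 0.27 = 0.007425
P(Secondary loop 2 unavailable) [AND] = 0.199000 × 0.007425 = 0.001478
P(Reactor cooling lost) [OR] = 1 − (1−0.329066) × (1−0.001478) = 0.330058
Rounded to 4 decimal places: P(Reactor cooling lost) ≈ 0.3301.

0.3301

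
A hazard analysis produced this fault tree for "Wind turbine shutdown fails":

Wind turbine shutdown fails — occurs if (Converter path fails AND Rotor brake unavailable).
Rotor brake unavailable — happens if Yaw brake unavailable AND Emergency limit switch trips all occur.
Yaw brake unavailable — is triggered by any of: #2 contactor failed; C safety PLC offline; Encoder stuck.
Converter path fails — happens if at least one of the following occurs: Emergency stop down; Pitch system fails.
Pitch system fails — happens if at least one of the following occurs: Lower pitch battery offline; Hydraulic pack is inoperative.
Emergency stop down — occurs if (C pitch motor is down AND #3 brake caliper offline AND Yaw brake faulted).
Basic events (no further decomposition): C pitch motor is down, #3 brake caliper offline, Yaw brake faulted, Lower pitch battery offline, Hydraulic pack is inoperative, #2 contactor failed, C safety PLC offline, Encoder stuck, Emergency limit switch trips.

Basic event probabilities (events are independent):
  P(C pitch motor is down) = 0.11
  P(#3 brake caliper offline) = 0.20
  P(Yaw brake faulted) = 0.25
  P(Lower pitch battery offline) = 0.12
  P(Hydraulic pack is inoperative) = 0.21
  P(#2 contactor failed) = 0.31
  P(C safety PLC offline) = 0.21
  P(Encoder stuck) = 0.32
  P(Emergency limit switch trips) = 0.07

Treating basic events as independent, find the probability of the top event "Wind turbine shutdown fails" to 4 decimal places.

0.0136

P(Emergency stop down) [AND] = 0.11 × 0.20 × 0.25 = 0.005500
P(Pitch system fails) [OR] = 1 − (1−0.12) × (1−0.21) = 0.304800
P(Converter path fails) [OR] = 1 − (1−0.005500) × (1−0.304800) = 0.308624
P(Yaw brake unavailable) [OR] = 1 − (1−0.31) × (1−0.21) × (1−0.32) = 0.629332
P(Rotor brake unavailable) [AND] = 0.629332 × 0.07 = 0.044053
P(Wind turbine shutdown fails) [AND] = 0.308624 × 0.044053 = 0.013596
Rounded to 4 decimal places: P(Wind turbine shutdown fails) ≈ 0.0136.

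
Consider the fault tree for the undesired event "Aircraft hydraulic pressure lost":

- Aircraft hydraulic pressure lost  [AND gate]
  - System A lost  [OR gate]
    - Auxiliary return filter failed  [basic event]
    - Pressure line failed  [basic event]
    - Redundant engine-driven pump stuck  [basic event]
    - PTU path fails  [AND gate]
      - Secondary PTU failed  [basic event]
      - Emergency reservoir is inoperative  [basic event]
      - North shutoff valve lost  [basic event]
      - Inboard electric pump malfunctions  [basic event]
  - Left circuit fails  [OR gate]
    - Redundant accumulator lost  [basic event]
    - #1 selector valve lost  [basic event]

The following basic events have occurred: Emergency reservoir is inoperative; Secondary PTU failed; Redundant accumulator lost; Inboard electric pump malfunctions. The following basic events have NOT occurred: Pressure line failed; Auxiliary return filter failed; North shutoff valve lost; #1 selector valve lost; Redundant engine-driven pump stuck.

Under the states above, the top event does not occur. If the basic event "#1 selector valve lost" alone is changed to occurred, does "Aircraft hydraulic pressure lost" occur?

No

Counterfactual: set "#1 selector valve lost" to occurred.
PTU path fails [AND]: Secondary PTU failed=occurs, Emergency reservoir is inoperative=occurs, North shutoff valve lost=not, Inboard electric pump malfunctions=occurs → not all inputs occur → does not occur.
System A lost [OR]: Auxiliary return filter failed=not, Pressure line failed=not, Redundant engine-driven pump stuck=not, PTU path fails=not → no input occurs → does not occur.
Left circuit fails [OR]: Redundant accumulator lost=occurs, #1 selector valve lost=occurs → at least one input occurs → occurs.
Aircraft hydraulic pressure lost [AND]: System A lost=not, Left circuit fails=occurs → not all inputs occur → does not occur.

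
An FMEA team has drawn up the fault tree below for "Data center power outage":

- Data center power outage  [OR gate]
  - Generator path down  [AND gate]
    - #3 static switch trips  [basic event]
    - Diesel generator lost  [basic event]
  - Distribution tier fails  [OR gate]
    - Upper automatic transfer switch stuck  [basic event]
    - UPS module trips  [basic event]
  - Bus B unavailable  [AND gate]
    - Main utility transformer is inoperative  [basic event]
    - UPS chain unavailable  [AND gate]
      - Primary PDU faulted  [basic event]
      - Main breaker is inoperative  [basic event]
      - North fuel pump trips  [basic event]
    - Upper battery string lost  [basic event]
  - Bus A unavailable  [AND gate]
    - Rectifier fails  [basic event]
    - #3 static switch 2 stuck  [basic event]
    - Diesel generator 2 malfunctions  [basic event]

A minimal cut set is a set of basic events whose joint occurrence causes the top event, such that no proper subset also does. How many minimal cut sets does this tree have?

5

Generator path down [AND]: one cut set from each child combined → 1 × 1 = 1 cut set(s).
Distribution tier fails [OR]: union of children's cut sets → 2 cut set(s).
UPS chain unavailable [AND]: one cut set from each child combined → 1 × 1 × 1 = 1 cut set(s).
Bus B unavailable [AND]: one cut set from each child combined → 1 × 1 × 1 = 1 cut set(s).
Bus A unavailable [AND]: one cut set from each child combined → 1 × 1 × 1 = 1 cut set(s).
Data center power outage [OR]: union of children's cut sets → 5 cut set(s).
Minimal cut sets: {#3 static switch trips, Diesel generator lost}; {Upper automatic transfer switch stuck}; {UPS module trips}; {Main breaker is inoperative, Main utility transformer is inoperative, North fuel pump trips, Primary PDU faulted, Upper battery string lost}; {#3 static switch 2 stuck, Diesel generator 2 malfunctions, Rectifier fails}.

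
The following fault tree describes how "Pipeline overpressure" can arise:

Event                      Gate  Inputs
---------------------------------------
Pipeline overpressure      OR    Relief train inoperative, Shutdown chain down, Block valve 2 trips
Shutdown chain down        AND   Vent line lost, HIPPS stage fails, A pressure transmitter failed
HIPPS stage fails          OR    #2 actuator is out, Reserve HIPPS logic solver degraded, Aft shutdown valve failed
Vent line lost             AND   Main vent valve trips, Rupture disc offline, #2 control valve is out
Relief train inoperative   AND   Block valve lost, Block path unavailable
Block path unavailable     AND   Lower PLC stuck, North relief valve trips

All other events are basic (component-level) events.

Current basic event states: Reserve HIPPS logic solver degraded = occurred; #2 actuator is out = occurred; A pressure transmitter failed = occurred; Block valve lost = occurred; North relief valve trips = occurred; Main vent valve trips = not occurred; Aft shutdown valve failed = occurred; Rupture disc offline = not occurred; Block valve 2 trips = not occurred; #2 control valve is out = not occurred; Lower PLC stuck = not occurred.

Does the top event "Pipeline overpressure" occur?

No

Block path unavailable [AND]: Lower PLC stuck=not, North relief valve trips=occurs → not all inputs occur → does not occur.
Relief train inoperative [AND]: Block valve lost=occurs, Block path unavailable=not → not all inputs occur → does not occur.
Vent line lost [AND]: Main vent valve trips=not, Rupture disc offline=not, #2 control valve is out=not → not all inputs occur → does not occur.
HIPPS stage fails [OR]: #2 actuator is out=occurs, Reserve HIPPS logic solver degraded=occurs, Aft shutdown valve failed=occurs → at least one input occurs → occurs.
Shutdown chain down [AND]: Vent line lost=not, HIPPS stage fails=occurs, A pressure transmitter failed=occurs → not all inputs occur → does not occur.
Pipeline overpressure [OR]: Relief train inoperative=not, Shutdown chain down=not, Block valve 2 trips=not → no input occurs → does not occur.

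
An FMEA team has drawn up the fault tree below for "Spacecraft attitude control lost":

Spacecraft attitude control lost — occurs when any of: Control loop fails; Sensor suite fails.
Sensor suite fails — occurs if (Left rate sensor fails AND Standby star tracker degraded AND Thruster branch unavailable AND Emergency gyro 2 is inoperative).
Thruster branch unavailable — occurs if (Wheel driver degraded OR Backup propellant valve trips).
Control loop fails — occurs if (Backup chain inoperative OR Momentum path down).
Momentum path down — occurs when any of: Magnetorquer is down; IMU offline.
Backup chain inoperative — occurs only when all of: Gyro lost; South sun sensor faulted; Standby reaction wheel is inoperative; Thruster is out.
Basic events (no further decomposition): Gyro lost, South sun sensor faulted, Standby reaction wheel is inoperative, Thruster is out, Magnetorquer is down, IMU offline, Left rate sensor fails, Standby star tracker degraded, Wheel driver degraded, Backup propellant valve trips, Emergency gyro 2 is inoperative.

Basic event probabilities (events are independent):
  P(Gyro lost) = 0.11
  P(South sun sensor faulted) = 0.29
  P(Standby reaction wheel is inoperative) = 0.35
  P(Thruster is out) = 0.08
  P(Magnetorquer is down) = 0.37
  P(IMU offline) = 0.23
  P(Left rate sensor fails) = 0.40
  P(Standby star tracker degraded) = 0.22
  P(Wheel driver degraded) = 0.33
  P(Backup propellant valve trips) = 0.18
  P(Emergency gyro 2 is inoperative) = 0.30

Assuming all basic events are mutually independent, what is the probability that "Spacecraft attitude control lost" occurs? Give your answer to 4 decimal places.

P(Backup chain inoperative) [AND] = 0.11 × 0.29 × 0.35 × 0.08 = 0.000893
P(Momentum path down) [OR] = 1 − (1−0.37) × (1−0.23) = 0.514900
P(Control loop fails) [OR] = 1 − (1−0.000893) × (1−0.514900) = 0.515333
P(Thruster branch unavailable) [OR] = 1 − (1−0.33) × (1−0.18) = 0.450600
P(Sensor suite fails) [AND] = 0.40 × 0.22 × 0.450600 × 0.30 = 0.011896
P(Spacecraft attitude control lost) [OR] = 1 − (1−0.515333) × (1−0.011896) = 0.521099
Rounded to 4 decimal places: P(Spacecraft attitude control lost) ≈ 0.5211.

0.5211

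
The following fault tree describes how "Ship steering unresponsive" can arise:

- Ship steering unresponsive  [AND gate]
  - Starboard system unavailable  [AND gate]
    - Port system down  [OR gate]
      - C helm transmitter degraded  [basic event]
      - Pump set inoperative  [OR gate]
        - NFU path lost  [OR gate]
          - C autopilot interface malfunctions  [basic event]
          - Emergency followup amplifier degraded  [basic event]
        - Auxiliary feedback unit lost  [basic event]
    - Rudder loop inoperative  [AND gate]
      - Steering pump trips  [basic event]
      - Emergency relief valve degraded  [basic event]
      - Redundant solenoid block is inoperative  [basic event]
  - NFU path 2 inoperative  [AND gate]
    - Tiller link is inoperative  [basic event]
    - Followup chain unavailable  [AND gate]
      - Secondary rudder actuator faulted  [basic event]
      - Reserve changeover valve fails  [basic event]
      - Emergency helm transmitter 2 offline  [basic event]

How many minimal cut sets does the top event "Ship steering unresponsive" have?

4

NFU path lost [OR]: union of children's cut sets → 2 cut set(s).
Pump set inoperative [OR]: union of children's cut sets → 3 cut set(s).
Port system down [OR]: union of children's cut sets → 4 cut set(s).
Rudder loop inoperative [AND]: one cut set from each child combined → 1 × 1 × 1 = 1 cut set(s).
Starboard system unavailable [AND]: one cut set from each child combined → 4 × 1 = 4 cut set(s).
Followup chain unavailable [AND]: one cut set from each child combined → 1 × 1 × 1 = 1 cut set(s).
NFU path 2 inoperative [AND]: one cut set from each child combined → 1 × 1 = 1 cut set(s).
Ship steering unresponsive [AND]: one cut set from each child combined → 4 × 1 = 4 cut set(s).
Minimal cut sets: {C helm transmitter degraded, Emergency helm transmitter 2 offline, Emergency relief valve degraded, Redundant solenoid block is inoperative, Reserve changeover valve fails, Secondary rudder actuator faulted, Steering pump trips, Tiller link is inoperative}; {C autopilot interface malfunctions, Emergency helm transmitter 2 offline, Emergency relief valve degraded, Redundant solenoid block is inoperative, Reserve changeover valve fails, Secondary rudder actuator faulted, Steering pump trips, Tiller link is inoperative}; {Emergency followup amplifier degraded, Emergency helm transmitter 2 offline, Emergency relief valve degraded, Redundant solenoid block is inoperative, Reserve changeover valve fails, Secondary rudder actuator faulted, Steering pump trips, Tiller link is inoperative}; {Auxiliary feedback unit lost, Emergency helm transmitter 2 offline, Emergency relief valve degraded, Redundant solenoid block is inoperative, Reserve changeover valve fails, Secondary rudder actuator faulted, Steering pump trips, Tiller link is inoperative}.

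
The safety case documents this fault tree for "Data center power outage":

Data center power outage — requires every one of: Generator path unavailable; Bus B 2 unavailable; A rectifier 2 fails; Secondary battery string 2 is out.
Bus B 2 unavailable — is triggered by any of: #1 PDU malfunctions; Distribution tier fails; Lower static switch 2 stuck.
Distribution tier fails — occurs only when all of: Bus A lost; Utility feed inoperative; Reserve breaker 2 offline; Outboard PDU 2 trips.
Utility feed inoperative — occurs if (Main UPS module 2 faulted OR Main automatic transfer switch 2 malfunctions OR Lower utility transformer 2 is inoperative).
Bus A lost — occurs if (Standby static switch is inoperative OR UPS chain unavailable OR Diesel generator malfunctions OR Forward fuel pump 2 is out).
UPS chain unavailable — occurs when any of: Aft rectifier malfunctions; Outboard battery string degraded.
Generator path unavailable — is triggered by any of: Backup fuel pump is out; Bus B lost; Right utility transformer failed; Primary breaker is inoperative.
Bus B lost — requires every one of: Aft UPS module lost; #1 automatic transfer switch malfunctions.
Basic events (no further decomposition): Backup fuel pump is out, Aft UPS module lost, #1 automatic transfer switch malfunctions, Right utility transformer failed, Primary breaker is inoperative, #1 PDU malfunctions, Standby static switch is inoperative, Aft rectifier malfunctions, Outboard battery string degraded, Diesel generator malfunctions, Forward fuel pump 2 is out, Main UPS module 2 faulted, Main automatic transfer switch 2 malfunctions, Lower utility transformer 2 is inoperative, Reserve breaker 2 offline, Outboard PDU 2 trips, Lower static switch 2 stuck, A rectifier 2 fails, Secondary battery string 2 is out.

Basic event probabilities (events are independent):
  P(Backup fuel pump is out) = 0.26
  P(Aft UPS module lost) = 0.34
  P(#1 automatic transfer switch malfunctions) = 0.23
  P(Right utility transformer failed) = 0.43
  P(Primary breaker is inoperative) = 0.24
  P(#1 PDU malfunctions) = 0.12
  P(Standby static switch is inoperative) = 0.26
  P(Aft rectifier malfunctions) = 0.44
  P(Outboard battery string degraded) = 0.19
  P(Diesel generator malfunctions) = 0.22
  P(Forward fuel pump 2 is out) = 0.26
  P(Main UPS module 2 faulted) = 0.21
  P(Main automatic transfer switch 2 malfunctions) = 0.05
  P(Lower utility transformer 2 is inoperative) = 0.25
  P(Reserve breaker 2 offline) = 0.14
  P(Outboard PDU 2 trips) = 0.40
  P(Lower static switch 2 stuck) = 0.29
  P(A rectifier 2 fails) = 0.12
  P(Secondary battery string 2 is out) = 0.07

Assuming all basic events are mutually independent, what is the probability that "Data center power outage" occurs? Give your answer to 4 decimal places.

0.0023

P(Bus B lost) [AND] = 0.34 × 0.23 = 0.078200
P(Generator path unavailable) [OR] = 1 − (1−0.26) × (1−0.078200) × (1−0.43) × (1−0.24) = 0.704500
P(UPS chain unavailable) [OR] = 1 − (1−0.44) × (1−0.19) = 0.546400
P(Bus A lost) [OR] = 1 − (1−0.26) × (1−0.546400) × (1−0.22) × (1−0.26) = 0.806255
P(Utility feed inoperative) [OR] = 1 − (1−0.21) × (1−0.05) × (1−0.25) = 0.437125
P(Distribution tier fails) [AND] = 0.806255 × 0.437125 × 0.14 × 0.40 = 0.019736
P(Bus B 2 unavailable) [OR] = 1 − (1−0.12) × (1−0.019736) × (1−0.29) = 0.387531
P(Data center power outage) [AND] = 0.704500 × 0.387531 × 0.12 × 0.07 = 0.002293
Rounded to 4 decimal places: P(Data center power outage) ≈ 0.0023.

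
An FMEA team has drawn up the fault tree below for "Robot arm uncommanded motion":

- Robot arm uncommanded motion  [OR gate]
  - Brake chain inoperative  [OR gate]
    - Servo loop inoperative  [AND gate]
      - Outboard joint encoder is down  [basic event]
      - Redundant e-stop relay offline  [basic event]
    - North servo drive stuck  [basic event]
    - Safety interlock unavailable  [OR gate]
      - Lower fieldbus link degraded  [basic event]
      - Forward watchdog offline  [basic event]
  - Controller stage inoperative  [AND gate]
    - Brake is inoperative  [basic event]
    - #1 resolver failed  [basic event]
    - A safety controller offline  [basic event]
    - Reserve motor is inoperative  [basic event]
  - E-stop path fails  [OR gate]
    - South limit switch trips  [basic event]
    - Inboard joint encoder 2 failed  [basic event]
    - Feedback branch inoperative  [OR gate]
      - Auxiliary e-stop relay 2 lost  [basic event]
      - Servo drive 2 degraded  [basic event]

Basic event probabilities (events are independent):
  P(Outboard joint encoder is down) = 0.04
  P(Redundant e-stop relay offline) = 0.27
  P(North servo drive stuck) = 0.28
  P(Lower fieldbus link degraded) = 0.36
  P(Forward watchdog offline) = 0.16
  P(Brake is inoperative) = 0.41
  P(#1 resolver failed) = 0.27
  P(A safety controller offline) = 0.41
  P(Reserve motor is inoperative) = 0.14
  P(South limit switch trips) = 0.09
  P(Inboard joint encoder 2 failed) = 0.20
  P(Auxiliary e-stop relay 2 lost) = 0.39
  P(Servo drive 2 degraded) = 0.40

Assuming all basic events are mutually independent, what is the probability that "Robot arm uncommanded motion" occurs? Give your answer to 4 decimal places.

0.8986

P(Servo loop inoperative) [AND] = 0.04 × 0.27 = 0.010800
P(Safety interlock unavailable) [OR] = 1 − (1−0.36) × (1−0.16) = 0.462400
P(Brake chain inoperative) [OR] = 1 − (1−0.010800) × (1−0.28) × (1−0.462400) = 0.617108
P(Controller stage inoperative) [AND] = 0.41 × 0.27 × 0.41 × 0.14 = 0.006354
P(Feedback branch inoperative) [OR] = 1 − (1−0.39) × (1−0.40) = 0.634000
P(E-stop path fails) [OR] = 1 − (1−0.09) × (1−0.20) × (1−0.634000) = 0.733552
P(Robot arm uncommanded motion) [OR] = 1 − (1−0.617108) × (1−0.006354) × (1−0.733552) = 0.898627
Rounded to 4 decimal places: P(Robot arm uncommanded motion) ≈ 0.8986.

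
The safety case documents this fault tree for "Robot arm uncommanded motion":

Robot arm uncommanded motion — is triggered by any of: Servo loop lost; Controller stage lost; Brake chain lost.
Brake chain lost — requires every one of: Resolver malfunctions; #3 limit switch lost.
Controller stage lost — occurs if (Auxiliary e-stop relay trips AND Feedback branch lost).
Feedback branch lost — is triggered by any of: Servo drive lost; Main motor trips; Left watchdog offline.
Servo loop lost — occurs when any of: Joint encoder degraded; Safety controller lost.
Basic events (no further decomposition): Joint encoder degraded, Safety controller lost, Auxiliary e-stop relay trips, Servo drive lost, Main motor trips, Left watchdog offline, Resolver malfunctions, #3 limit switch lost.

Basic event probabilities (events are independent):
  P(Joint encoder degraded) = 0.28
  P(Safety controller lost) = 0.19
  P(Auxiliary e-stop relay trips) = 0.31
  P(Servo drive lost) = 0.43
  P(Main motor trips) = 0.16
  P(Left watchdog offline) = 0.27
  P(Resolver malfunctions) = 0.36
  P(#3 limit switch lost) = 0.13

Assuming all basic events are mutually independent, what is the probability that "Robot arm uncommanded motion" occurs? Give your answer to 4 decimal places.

P(Servo loop lost) [OR] = 1 − (1−0.28) × (1−0.19) = 0.416800
P(Feedback branch lost) [OR] = 1 − (1−0.43) × (1−0.16) × (1−0.27) = 0.650476
P(Controller stage lost) [AND] = 0.31 × 0.650476 = 0.201648
P(Brake chain lost) [AND] = 0.36 × 0.13 = 0.046800
P(Robot arm uncommanded motion) [OR] = 1 − (1−0.416800) × (1−0.201648) × (1−0.046800) = 0.556191
Rounded to 4 decimal places: P(Robot arm uncommanded motion) ≈ 0.5562.

0.5562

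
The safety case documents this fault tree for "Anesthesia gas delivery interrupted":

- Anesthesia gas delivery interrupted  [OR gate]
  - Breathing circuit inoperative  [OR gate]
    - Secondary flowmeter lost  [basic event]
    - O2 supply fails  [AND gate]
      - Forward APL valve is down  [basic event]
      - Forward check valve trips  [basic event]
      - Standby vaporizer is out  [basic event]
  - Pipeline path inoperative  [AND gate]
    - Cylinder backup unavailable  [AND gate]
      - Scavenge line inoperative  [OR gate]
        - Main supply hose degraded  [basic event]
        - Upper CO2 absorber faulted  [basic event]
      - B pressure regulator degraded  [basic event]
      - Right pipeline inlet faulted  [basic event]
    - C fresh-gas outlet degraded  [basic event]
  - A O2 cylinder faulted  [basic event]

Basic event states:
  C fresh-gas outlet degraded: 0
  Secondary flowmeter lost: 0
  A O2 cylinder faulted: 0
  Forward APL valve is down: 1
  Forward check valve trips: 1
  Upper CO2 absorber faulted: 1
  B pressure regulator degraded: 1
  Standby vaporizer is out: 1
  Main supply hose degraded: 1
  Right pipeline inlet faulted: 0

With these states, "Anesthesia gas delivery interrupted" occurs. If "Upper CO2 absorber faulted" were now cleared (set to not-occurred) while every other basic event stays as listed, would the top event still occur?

Yes

Counterfactual: set "Upper CO2 absorber faulted" to not occurred.
O2 supply fails [AND]: Forward APL valve is down=occurs, Forward check valve trips=occurs, Standby vaporizer is out=occurs → all inputs occur → occurs.
Breathing circuit inoperative [OR]: Secondary flowmeter lost=not, O2 supply fails=occurs → at least one input occurs → occurs.
Scavenge line inoperative [OR]: Main supply hose degraded=occurs, Upper CO2 absorber faulted=not → at least one input occurs → occurs.
Cylinder backup unavailable [AND]: Scavenge line inoperative=occurs, B pressure regulator degraded=occurs, Right pipeline inlet faulted=not → not all inputs occur → does not occur.
Pipeline path inoperative [AND]: Cylinder backup unavailable=not, C fresh-gas outlet degraded=not → not all inputs occur → does not occur.
Anesthesia gas delivery interrupted [OR]: Breathing circuit inoperative=occurs, Pipeline path inoperative=not, A O2 cylinder faulted=not → at least one input occurs → occurs.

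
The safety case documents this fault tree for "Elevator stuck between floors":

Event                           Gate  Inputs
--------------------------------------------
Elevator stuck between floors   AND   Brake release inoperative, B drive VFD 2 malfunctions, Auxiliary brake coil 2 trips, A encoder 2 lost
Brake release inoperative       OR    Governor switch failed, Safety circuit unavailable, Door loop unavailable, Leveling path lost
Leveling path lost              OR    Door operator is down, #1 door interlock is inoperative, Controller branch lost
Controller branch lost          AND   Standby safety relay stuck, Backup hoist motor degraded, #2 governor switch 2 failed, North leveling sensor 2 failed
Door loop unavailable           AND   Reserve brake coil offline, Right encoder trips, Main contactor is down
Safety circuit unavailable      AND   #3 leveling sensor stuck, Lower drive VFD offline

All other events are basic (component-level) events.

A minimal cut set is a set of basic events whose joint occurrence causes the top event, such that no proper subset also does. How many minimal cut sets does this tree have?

Safety circuit unavailable [AND]: one cut set from each child combined → 1 × 1 = 1 cut set(s).
Door loop unavailable [AND]: one cut set from each child combined → 1 × 1 × 1 = 1 cut set(s).
Controller branch lost [AND]: one cut set from each child combined → 1 × 1 × 1 × 1 = 1 cut set(s).
Leveling path lost [OR]: union of children's cut sets → 3 cut set(s).
Brake release inoperative [OR]: union of children's cut sets → 6 cut set(s).
Elevator stuck between floors [AND]: one cut set from each child combined → 6 × 1 × 1 × 1 = 6 cut set(s).
Minimal cut sets: {A encoder 2 lost, Auxiliary brake coil 2 trips, B drive VFD 2 malfunctions, Governor switch failed}; {#3 leveling sensor stuck, A encoder 2 lost, Auxiliary brake coil 2 trips, B drive VFD 2 malfunctions, Lower drive VFD offline}; {A encoder 2 lost, Auxiliary brake coil 2 trips, B drive VFD 2 malfunctions, Main contactor is down, Reserve brake coil offline, Right encoder trips}; {A encoder 2 lost, Auxiliary brake coil 2 trips, B drive VFD 2 malfunctions, Door operator is down}; {#1 door interlock is inoperative, A encoder 2 lost, Auxiliary brake coil 2 trips, B drive VFD 2 malfunctions}; {#2 governor switch 2 failed, A encoder 2 lost, Auxiliary brake coil 2 trips, B drive VFD 2 malfunctions, Backup hoist motor degraded, North leveling sensor 2 failed, Standby safety relay stuck}.

6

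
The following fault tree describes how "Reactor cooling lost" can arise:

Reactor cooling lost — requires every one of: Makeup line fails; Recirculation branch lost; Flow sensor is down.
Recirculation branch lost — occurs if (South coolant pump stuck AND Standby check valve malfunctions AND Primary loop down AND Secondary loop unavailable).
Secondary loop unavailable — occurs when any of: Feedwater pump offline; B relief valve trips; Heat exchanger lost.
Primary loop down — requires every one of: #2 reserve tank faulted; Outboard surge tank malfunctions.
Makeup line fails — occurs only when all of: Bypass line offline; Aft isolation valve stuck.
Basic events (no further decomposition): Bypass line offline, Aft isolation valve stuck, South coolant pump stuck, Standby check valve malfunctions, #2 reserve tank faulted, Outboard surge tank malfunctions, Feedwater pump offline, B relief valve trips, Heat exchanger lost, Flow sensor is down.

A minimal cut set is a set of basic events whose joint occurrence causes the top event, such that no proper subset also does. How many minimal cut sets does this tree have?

3

Makeup line fails [AND]: one cut set from each child combined → 1 × 1 = 1 cut set(s).
Primary loop down [AND]: one cut set from each child combined → 1 × 1 = 1 cut set(s).
Secondary loop unavailable [OR]: union of children's cut sets → 3 cut set(s).
Recirculation branch lost [AND]: one cut set from each child combined → 1 × 1 × 1 × 3 = 3 cut set(s).
Reactor cooling lost [AND]: one cut set from each child combined → 1 × 3 × 1 = 3 cut set(s).
Minimal cut sets: {#2 reserve tank faulted, Aft isolation valve stuck, Bypass line offline, Feedwater pump offline, Flow sensor is down, Outboard surge tank malfunctions, South coolant pump stuck, Standby check valve malfunctions}; {#2 reserve tank faulted, Aft isolation valve stuck, B relief valve trips, Bypass line offline, Flow sensor is down, Outboard surge tank malfunctions, South coolant pump stuck, Standby check valve malfunctions}; {#2 reserve tank faulted, Aft isolation valve stuck, Bypass line offline, Flow sensor is down, Heat exchanger lost, Outboard surge tank malfunctions, South coolant pump stuck, Standby check valve malfunctions}.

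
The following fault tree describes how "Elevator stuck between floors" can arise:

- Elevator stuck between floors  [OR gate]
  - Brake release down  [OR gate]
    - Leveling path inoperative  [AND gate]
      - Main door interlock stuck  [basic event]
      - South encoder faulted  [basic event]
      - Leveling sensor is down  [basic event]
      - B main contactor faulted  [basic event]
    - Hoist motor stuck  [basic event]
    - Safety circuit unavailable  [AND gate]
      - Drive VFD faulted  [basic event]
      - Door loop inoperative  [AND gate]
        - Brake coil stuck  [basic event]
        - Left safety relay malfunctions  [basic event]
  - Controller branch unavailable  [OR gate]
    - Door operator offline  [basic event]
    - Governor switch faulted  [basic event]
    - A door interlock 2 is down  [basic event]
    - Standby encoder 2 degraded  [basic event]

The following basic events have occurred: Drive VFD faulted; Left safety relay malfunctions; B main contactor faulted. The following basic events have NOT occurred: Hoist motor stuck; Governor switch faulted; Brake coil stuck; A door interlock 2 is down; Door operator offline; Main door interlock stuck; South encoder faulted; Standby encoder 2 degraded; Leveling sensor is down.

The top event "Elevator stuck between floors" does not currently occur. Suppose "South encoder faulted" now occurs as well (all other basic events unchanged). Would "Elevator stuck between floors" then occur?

Counterfactual: set "South encoder faulted" to occurred.
Leveling path inoperative [AND]: Main door interlock stuck=not, South encoder faulted=occurs, Leveling sensor is down=not, B main contactor faulted=occurs → not all inputs occur → does not occur.
Door loop inoperative [AND]: Brake coil stuck=not, Left safety relay malfunctions=occurs → not all inputs occur → does not occur.
Safety circuit unavailable [AND]: Drive VFD faulted=occurs, Door loop inoperative=not → not all inputs occur → does not occur.
Brake release down [OR]: Leveling path inoperative=not, Hoist motor stuck=not, Safety circuit unavailable=not → no input occurs → does not occur.
Controller branch unavailable [OR]: Door operator offline=not, Governor switch faulted=not, A door interlock 2 is down=not, Standby encoder 2 degraded=not → no input occurs → does not occur.
Elevator stuck between floors [OR]: Brake release down=not, Controller branch unavailable=not → no input occurs → does not occur.

No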